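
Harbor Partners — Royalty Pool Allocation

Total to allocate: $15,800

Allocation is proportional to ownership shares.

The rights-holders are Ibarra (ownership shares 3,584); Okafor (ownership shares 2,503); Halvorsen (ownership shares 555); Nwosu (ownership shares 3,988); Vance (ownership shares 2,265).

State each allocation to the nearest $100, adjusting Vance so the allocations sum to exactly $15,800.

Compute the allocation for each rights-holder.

Ibarra: $4,400 | Okafor: $3,100 | Halvorsen: $700 | Nwosu: $4,900 | Vance: $2,700

Combined ownership shares = 12,895.
Raw shares: Ibarra 3,584/12,895 × $15,800 = 4,391.41; Okafor 2,503/12,895 × $15,800 = 3,066.88; Halvorsen 555/12,895 × $15,800 = 680.03; Nwosu 3,988/12,895 × $15,800 = 4,886.42; Vance 2,265/12,895 × $15,800 = 2,775.26.
Rounded to nearest $100: Ibarra $4,400; Okafor $3,100; Halvorsen $700; Nwosu $4,900; Vance $2,800. Sum = $15,900.
Difference $15,800 − $15,900 = −$100 applied to Vance: Vance becomes $2,700.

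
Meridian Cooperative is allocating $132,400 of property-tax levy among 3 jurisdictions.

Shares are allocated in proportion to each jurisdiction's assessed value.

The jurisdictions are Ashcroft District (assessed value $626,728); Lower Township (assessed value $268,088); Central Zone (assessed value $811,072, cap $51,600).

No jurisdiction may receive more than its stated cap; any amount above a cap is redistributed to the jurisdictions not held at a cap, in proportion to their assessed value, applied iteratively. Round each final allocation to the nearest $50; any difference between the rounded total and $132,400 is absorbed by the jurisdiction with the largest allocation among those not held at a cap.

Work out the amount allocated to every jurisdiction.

Combined assessed value = 1,705,888.
Unconstrained shares: Ashcroft District 48,642.58; Lower Township 20,807.26; Central Zone 62,950.17.
Cap binds for Central Zone ($51,600); balance $80,800 reallocated over remaining assessed value 894,816.
Shares after redistribution: Ashcroft District 56,592.22 → $56,600; Lower Township 24,207.78 → $24,200.

Ashcroft District: $56,600 · Lower Township: $24,200 · Central Zone: $51,600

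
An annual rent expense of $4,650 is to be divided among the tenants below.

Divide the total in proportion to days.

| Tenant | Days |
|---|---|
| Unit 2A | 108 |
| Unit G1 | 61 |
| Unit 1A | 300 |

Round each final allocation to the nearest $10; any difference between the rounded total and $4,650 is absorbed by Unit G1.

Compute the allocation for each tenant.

Combined days = 469.
Proportional shares: Unit 2A 108/469 × $4,650 = 1,070.79; Unit G1 61/469 × $4,650 = 604.80; Unit 1A 300/469 × $4,650 = 2,974.41.
At nearest $10: Unit 2A $1,070; Unit G1 $600; Unit 1A $2,970. Sum = $4,640.
Difference $4,650 − $4,640 = +$10 applied to Unit G1: Unit G1 becomes $610.

Unit 2A: $1,070 · Unit G1: $610 · Unit 1A: $2,970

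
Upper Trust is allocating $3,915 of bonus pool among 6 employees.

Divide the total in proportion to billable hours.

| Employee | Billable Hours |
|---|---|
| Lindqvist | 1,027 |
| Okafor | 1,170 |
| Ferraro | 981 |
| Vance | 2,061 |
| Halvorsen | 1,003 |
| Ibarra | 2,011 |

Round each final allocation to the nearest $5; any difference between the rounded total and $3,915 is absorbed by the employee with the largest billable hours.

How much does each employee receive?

Billable hours total: 1,027 + 1,170 + 981 + 2,061 + 1,003 + 2,011 = 8,253.
Pro-rata amounts: Lindqvist 487.18; Okafor 555.02; Ferraro 465.36; Vance 977.68; Halvorsen 475.80; Ibarra 953.96.
Rounded to nearest $5: Lindqvist $485; Okafor $555; Ferraro $465; Vance $980; Halvorsen $475; Ibarra $955. Sum = $3,915.
No rounding difference to absorb.

Lindqvist: $485; Okafor: $555; Ferraro: $465; Vance: $980; Halvorsen: $475; Ibarra: $955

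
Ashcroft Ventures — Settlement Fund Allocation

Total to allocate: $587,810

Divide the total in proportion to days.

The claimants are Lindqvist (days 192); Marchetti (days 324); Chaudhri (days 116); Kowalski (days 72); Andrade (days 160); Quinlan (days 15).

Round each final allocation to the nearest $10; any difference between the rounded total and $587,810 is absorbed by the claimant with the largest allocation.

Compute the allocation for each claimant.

Lindqvist: $128,400 | Marchetti: $216,660 | Chaudhri: $77,570 | Kowalski: $48,150 | Andrade: $107,000 | Quinlan: $10,030

Sum of days: 879.
Pro-rata amounts: Lindqvist 192/879 × $587,810 = 128,395.36; Marchetti 324/879 × $587,810 = 216,667.17; Chaudhri 116/879 × $587,810 = 77,572.20; Kowalski 72/879 × $587,810 = 48,148.26; Andrade 160/879 × $587,810 = 106,996.13; Quinlan 15/879 × $587,810 = 10,030.89.
At nearest $10: Lindqvist $128,400; Marchetti $216,670; Chaudhri $77,570; Kowalski $48,150; Andrade $107,000; Quinlan $10,030. Sum = $587,820.
Difference $587,810 − $587,820 = −$10 applied to largest allocation (Marchetti): Marchetti becomes $216,660.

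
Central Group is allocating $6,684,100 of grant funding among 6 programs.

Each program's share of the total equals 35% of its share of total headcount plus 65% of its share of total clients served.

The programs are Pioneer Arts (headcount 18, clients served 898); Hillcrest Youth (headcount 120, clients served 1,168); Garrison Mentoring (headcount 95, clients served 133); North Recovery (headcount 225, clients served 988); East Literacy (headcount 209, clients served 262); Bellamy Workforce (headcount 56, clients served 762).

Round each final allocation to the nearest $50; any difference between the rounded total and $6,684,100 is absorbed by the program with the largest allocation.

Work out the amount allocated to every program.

Headcount total 723; clients served total 4,211.
Blended shares (35% headcount + 65% clients served): Pioneer Arts 0.1473; Hillcrest Youth 0.2384; Garrison Mentoring 0.0665; North Recovery 0.2614; East Literacy 0.1416; Bellamy Workforce 0.1447.
Raw shares: Pioneer Arts 984,747.39; Hillcrest Youth 1,593,362.47; Garrison Mentoring 444,616.31; North Recovery 1,747,400.90; East Literacy 946,584.58; Bellamy Workforce 967,388.35.
Rounded to nearest $50: Pioneer Arts $984,750; Hillcrest Youth $1,593,350; Garrison Mentoring $444,600; North Recovery $1,747,400; East Literacy $946,600; Bellamy Workforce $967,400. Sum = $6,684,100.
Rounded total matches; no reconciliation needed.

Pioneer Arts: $984,750 · Hillcrest Youth: $1,593,350 · Garrison Mentoring: $444,600 · North Recovery: $1,747,400 · East Literacy: $946,600 · Bellamy Workforce: $967,400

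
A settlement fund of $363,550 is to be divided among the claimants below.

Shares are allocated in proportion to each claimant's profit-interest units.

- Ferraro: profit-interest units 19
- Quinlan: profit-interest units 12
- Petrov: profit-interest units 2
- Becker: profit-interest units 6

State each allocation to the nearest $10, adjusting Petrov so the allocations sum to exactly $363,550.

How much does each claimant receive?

Ferraro: $177,110 | Quinlan: $111,860 | Petrov: $18,650 | Becker: $55,930

Sum of profit-interest units: 39.
Pro-rata amounts: Ferraro 19/39 × $363,550 = 177,114.10; Quinlan 12/39 × $363,550 = 111,861.54; Petrov 2/39 × $363,550 = 18,643.59; Becker 6/39 × $363,550 = 55,930.77.
At nearest $10: Ferraro $177,110; Quinlan $111,860; Petrov $18,640; Becker $55,930. Sum = $363,540.
Difference $363,550 − $363,540 = +$10 applied to Petrov: Petrov becomes $18,650.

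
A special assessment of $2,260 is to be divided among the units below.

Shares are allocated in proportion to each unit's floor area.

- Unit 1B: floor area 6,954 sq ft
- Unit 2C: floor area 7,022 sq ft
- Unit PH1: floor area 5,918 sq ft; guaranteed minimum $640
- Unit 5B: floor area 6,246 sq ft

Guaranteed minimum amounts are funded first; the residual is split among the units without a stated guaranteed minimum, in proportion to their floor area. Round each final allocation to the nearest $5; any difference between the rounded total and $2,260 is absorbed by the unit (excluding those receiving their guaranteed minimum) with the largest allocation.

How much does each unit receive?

Unit 1B: $555 | Unit 2C: $565 | Unit PH1: $640 | Unit 5B: $500

Guaranteed amounts: Unit PH1 $640. Remaining pool $1,620.
Remaining pool split over remaining floor area 20,222: Unit 1B 557.09 → $555; Unit 2C 562.54 → $565; Unit 5B 500.37 → $500.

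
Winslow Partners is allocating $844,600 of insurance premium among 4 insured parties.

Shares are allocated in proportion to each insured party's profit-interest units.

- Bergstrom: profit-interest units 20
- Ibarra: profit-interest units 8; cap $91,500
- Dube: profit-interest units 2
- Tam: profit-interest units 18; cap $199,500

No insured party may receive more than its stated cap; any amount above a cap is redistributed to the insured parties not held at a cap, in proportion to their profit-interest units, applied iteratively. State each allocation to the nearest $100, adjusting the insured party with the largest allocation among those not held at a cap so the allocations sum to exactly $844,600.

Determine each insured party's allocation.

Total profit-interest units = 48.
Unconstrained shares: Bergstrom 351,916.67; Ibarra 140,766.67; Dube 35,191.67; Tam 316,725.00.
Cap binds for Ibarra ($91,500), Tam ($199,500); balance $553,600 reallocated over remaining profit-interest units 22.
Shares after redistribution: Bergstrom 503,272.73 → $503,300; Dube 50,327.27 → $50,300.

Bergstrom: $503,300 | Ibarra: $91,500 | Dube: $50,300 | Tam: $199,500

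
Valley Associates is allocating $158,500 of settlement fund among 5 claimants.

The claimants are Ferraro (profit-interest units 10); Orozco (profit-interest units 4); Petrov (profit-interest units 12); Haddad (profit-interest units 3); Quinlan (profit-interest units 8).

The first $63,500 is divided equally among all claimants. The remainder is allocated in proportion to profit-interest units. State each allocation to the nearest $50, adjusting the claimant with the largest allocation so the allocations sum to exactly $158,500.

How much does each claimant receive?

Ferraro: $38,400 · Orozco: $22,950 · Petrov: $43,500 · Haddad: $20,400 · Quinlan: $33,250

$63,500 shared equally gives $12,700 per claimant.
Remainder $95,000 by profit-interest units (total 37): Ferraro 25,675.68 → $25,700; Orozco 10,270.27 → $10,250; Petrov 30,810.81 → $30,800; Haddad 7,702.70 → $7,700; Quinlan 20,540.54 → $20,550.
Totals: Ferraro $12,700 + $25,700 = $38,400; Orozco $12,700 + $10,250 = $22,950; Petrov $12,700 + $30,800 = $43,500; Haddad $12,700 + $7,700 = $20,400; Quinlan $12,700 + $20,550 = $33,250.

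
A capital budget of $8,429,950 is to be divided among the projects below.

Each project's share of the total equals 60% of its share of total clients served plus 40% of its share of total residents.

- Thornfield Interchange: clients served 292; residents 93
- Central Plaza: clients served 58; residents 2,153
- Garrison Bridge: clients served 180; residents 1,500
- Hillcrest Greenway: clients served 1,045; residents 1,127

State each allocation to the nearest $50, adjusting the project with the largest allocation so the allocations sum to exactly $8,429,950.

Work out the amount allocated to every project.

Totals — clients served 1,575, residents 4,873.
Combined weights (60% clients served + 40% residents): Thornfield Interchange 0.1189; Central Plaza 0.1988; Garrison Bridge 0.1917; Hillcrest Greenway 0.4906.
Unrounded shares: Thornfield Interchange 1,002,084.99; Central Plaza 1,676,077.66; Garrison Bridge 1,616,011.85; Hillcrest Greenway 4,135,775.50.
After rounding ($50): Thornfield Interchange $1,002,100; Central Plaza $1,676,100; Garrison Bridge $1,616,000; Hillcrest Greenway $4,135,800. Sum = $8,430,000.
Difference $8,429,950 − $8,430,000 = −$50 applied to largest allocation (Hillcrest Greenway): Hillcrest Greenway becomes $4,135,750.

Thornfield Interchange: $1,002,100; Central Plaza: $1,676,100; Garrison Bridge: $1,616,000; Hillcrest Greenway: $4,135,750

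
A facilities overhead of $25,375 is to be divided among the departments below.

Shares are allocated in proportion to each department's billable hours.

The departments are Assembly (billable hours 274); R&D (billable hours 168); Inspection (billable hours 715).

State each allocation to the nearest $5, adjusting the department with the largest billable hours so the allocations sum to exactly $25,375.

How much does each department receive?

Assembly: $6,010 | R&D: $3,685 | Inspection: $15,680

Billable hours total: 274 + 168 + 715 = 1,157.
Proportional shares: Assembly 6,009.29; R&D 3,684.53; Inspection 15,681.18.
At nearest $5: Assembly $6,010; R&D $3,685; Inspection $15,680. Sum = $25,375.
Rounded total matches; no reconciliation needed.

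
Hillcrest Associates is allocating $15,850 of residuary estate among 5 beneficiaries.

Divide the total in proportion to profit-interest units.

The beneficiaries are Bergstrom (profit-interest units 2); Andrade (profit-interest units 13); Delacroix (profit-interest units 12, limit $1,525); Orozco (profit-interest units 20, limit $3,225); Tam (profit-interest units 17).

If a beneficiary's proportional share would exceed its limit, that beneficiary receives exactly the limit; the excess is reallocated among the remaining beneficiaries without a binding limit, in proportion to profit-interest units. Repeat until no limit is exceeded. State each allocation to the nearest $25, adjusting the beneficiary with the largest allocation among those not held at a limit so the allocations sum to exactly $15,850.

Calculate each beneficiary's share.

Bergstrom: $700; Andrade: $4,500; Delacroix: $1,525; Orozco: $3,225; Tam: $5,900

Total profit-interest units = 64.
Proportional shares (ignoring caps): Bergstrom 495.31; Andrade 3,219.53; Delacroix 2,971.88; Orozco 4,953.12; Tam 4,210.16.
Capped: Delacroix ($1,525), Orozco ($3,225); balance $11,100 reallocated over remaining profit-interest units 32.
Shares after redistribution: Bergstrom 693.75 → $700; Andrade 4,509.38 → $4,500; Tam 5,896.88 → $5,900.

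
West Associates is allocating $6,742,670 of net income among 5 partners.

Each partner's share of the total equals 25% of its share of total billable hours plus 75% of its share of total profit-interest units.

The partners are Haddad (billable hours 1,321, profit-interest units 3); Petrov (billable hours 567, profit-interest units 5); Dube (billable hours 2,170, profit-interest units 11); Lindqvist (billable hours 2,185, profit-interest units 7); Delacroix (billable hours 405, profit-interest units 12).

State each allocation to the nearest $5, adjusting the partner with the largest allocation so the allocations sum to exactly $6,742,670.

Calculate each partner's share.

Haddad: $734,190 · Petrov: $809,165 · Dube: $2,014,095 · Lindqvist: $1,485,580 · Delacroix: $1,699,640

Totals — billable hours 6,648, profit-interest units 38.
Combined weights (25% billable hours + 75% profit-interest units): Haddad 0.1089; Petrov 0.1200; Dube 0.2987; Lindqvist 0.2203; Delacroix 0.2521.
Pro-rata amounts: Haddad 734,189.92; Petrov 809,163.64; Dube 2,014,094.55; Lindqvist 1,485,581.90; Delacroix 1,699,640.00.
Rounded to nearest $5: Haddad $734,190; Petrov $809,165; Dube $2,014,095; Lindqvist $1,485,580; Delacroix $1,699,640. Sum = $6,742,670.
Rounded total matches; no reconciliation needed.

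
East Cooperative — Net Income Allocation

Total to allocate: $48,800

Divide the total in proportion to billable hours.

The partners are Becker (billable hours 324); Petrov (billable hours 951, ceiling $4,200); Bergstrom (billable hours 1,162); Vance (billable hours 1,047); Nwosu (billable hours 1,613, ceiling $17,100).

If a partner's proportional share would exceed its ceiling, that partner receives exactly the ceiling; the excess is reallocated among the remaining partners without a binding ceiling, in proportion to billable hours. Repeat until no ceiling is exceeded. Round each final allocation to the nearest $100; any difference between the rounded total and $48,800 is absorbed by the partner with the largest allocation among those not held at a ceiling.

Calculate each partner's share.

Billable hours total: 5,097.
Proportional shares (ignoring caps): Becker 3,102.06; Petrov 9,105.12; Bergstrom 11,125.29; Vance 10,024.25; Nwosu 15,443.28.
Cap binds for Petrov ($4,200); residual $44,600 reallocated over remaining billable hours 4,146.
Cap binds for Nwosu ($17,100); residual $27,500 reallocated over remaining billable hours 2,533.
Redistributed shares: Becker 3,517.57 → $3,500; Bergstrom 12,615.48 → $12,600; Vance 11,366.96 → $11,400.

Becker: $3,500; Petrov: $4,200; Bergstrom: $12,600; Vance: $11,400; Nwosu: $17,100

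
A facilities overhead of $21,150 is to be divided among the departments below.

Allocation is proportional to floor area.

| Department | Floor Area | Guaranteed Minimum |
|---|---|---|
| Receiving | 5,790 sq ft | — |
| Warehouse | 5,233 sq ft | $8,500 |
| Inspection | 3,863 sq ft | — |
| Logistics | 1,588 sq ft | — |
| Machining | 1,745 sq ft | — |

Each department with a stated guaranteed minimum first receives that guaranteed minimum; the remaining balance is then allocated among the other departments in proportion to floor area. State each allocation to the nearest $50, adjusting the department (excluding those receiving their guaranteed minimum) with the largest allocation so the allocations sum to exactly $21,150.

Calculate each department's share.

Receiving: $5,650; Warehouse: $8,500; Inspection: $3,750; Logistics: $1,550; Machining: $1,700

Minimums first: Warehouse $8,500. Balance $12,650.
Balance split over remaining floor area 12,986: Receiving 5,640.19 → $5,650; Inspection 3,763.05 → $3,750; Logistics 1,546.91 → $1,550; Machining 1,699.85 → $1,700.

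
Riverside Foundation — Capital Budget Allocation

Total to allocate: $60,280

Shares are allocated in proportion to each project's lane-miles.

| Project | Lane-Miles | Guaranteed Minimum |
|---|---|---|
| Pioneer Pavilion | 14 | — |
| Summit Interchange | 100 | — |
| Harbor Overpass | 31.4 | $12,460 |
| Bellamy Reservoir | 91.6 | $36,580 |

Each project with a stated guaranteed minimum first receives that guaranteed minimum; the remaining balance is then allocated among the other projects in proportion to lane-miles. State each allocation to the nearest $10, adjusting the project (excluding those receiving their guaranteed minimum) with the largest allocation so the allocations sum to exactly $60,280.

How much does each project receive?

Pioneer Pavilion: $1,380 | Summit Interchange: $9,860 | Harbor Overpass: $12,460 | Bellamy Reservoir: $36,580

Fund the minimums — Harbor Overpass $12,460; Bellamy Reservoir $36,580. Residual $11,240.
Residual split over remaining lane-miles 114: Pioneer Pavilion 1,380.35 → $1,380; Summit Interchange 9,859.65 → $9,860.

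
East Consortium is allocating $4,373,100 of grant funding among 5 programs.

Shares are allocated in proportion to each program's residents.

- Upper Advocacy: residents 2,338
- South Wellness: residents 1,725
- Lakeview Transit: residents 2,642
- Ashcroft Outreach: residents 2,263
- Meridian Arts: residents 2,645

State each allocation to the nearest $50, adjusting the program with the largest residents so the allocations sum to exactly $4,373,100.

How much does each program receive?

Residents total: 2,338 + 1,725 + 2,642 + 2,263 + 2,645 = 11,613.
Pro-rata amounts: Upper Advocacy 880,419.17; South Wellness 649,582.15; Lakeview Transit 994,896.25; Ashcroft Outreach 852,176.47; Meridian Arts 996,025.96.
Rounded to nearest $50: Upper Advocacy $880,400; South Wellness $649,600; Lakeview Transit $994,900; Ashcroft Outreach $852,200; Meridian Arts $996,050. Sum = $4,373,150.
Difference $4,373,100 − $4,373,150 = −$50 applied to largest residents (Meridian Arts): Meridian Arts becomes $996,000.

Upper Advocacy: $880,400; South Wellness: $649,600; Lakeview Transit: $994,900; Ashcroft Outreach: $852,200; Meridian Arts: $996,000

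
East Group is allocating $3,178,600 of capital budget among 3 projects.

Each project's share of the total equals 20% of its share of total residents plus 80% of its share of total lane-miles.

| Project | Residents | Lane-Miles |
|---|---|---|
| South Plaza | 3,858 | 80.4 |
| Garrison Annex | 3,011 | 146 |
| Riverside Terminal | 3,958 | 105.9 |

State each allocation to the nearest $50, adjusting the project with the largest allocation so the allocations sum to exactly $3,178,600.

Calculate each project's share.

Residents total 10,827; lane-miles total 332.3.
Combined weights (20% residents + 80% lane-miles): South Plaza 0.2648; Garrison Annex 0.4071; Riverside Terminal 0.3281.
Unrounded shares: South Plaza 841,776.92; Garrison Annex 1,294,039.29; Riverside Terminal 1,042,783.78.
After rounding ($50): South Plaza $841,800; Garrison Annex $1,294,050; Riverside Terminal $1,042,800. Sum = $3,178,650.
Difference $3,178,600 − $3,178,650 = −$50 applied to largest allocation (Garrison Annex): Garrison Annex becomes $1,294,000.

South Plaza: $841,800 | Garrison Annex: $1,294,000 | Riverside Terminal: $1,042,800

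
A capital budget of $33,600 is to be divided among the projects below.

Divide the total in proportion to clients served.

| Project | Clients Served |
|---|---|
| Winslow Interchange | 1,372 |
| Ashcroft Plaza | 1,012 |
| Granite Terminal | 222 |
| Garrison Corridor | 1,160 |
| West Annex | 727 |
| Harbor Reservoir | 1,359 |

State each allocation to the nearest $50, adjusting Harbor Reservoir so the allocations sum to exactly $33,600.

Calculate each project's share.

Winslow Interchange: $7,900; Ashcroft Plaza: $5,800; Granite Terminal: $1,250; Garrison Corridor: $6,650; West Annex: $4,150; Harbor Reservoir: $7,850

Clients served total: 5,852.
Unrounded shares: Winslow Interchange 1,372/5,852 × $33,600 = 7,877.51; Ashcroft Plaza 1,012/5,852 × $33,600 = 5,810.53; Granite Terminal 222/5,852 × $33,600 = 1,274.64; Garrison Corridor 1,160/5,852 × $33,600 = 6,660.29; West Annex 727/5,852 × $33,600 = 4,174.16; Harbor Reservoir 1,359/5,852 × $33,600 = 7,802.87.
After rounding ($50): Winslow Interchange $7,900; Ashcroft Plaza $5,800; Granite Terminal $1,250; Garrison Corridor $6,650; West Annex $4,150; Harbor Reservoir $7,800. Sum = $33,550.
Difference $33,600 − $33,550 = +$50 applied to Harbor Reservoir: Harbor Reservoir becomes $7,850.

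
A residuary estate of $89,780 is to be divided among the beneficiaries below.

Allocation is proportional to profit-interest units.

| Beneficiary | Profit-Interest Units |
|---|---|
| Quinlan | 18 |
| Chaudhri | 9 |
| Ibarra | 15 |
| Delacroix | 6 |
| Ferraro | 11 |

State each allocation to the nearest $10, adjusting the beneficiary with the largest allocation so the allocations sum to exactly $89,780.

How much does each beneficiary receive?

Combined profit-interest units = 59.
Pro-rata amounts: Quinlan 18/59 × $89,780 = 27,390.51; Chaudhri 9/59 × $89,780 = 13,695.25; Ibarra 15/59 × $89,780 = 22,825.42; Delacroix 6/59 × $89,780 = 9,130.17; Ferraro 11/59 × $89,780 = 16,738.64.
Rounded to nearest $10: Quinlan $27,390; Chaudhri $13,700; Ibarra $22,830; Delacroix $9,130; Ferraro $16,740. Sum = $89,790.
Difference $89,780 − $89,790 = −$10 applied to largest allocation (Quinlan): Quinlan becomes $27,380.

Quinlan: $27,380 · Chaudhri: $13,700 · Ibarra: $22,830 · Delacroix: $9,130 · Ferraro: $16,740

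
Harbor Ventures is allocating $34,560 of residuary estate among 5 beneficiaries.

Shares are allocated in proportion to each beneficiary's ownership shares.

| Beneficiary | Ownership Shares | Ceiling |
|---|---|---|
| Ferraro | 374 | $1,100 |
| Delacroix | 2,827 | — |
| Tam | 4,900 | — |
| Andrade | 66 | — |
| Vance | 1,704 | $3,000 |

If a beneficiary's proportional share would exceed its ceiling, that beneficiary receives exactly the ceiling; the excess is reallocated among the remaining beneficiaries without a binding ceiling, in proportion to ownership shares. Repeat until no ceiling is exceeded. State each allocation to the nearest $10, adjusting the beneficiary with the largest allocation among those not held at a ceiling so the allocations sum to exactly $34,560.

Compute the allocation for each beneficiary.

Ferraro: $1,100 | Delacroix: $11,050 | Tam: $19,150 | Andrade: $260 | Vance: $3,000

Combined ownership shares = 9,871.
Pro-rata shares before constraints: Ferraro 1,309.44; Delacroix 9,897.79; Tam 17,155.71; Andrade 231.08; Vance 5,965.99.
Capped: Ferraro ($1,100), Vance ($3,000); remaining pool $30,460 reallocated over remaining ownership shares 7,793.
Redistributed shares: Delacroix 11,049.71 → $11,050; Tam 19,152.32 → $19,150; Andrade 257.97 → $260.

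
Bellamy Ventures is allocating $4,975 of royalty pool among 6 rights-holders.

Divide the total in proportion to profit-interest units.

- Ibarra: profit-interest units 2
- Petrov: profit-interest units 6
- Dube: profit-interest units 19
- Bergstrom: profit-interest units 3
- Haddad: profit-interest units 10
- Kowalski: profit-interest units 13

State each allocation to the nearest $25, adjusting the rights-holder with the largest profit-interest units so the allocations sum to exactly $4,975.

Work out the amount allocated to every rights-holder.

Total profit-interest units = 53.
Proportional shares: Ibarra 2/53 × $4,975 = 187.74; Petrov 6/53 × $4,975 = 563.21; Dube 19/53 × $4,975 = 1,783.49; Bergstrom 3/53 × $4,975 = 281.60; Haddad 10/53 × $4,975 = 938.68; Kowalski 13/53 × $4,975 = 1,220.28.
Rounded to nearest $25: Ibarra $200; Petrov $575; Dube $1,775; Bergstrom $275; Haddad $950; Kowalski $1,225. Sum = $5,000.
Difference $4,975 − $5,000 = −$25 applied to largest profit-interest units (Dube): Dube becomes $1,750.

Ibarra: $200 | Petrov: $575 | Dube: $1,750 | Bergstrom: $275 | Haddad: $950 | Kowalski: $1,225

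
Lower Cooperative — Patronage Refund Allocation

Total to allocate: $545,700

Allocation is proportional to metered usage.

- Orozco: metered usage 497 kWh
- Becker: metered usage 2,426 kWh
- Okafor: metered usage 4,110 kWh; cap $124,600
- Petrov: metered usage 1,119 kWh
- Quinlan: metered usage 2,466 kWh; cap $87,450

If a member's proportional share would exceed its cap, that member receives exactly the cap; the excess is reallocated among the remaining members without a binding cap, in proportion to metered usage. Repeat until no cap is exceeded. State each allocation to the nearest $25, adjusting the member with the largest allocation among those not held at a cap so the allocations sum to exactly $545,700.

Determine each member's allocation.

Total metered usage = 10,618.
Unconstrained shares: Orozco 25,542.75; Becker 124,681.50; Okafor 211,228.76; Petrov 57,509.73; Quinlan 126,737.26.
Capped: Okafor ($124,600), Quinlan ($87,450); balance $333,650 reallocated over remaining metered usage 4,042.
Remaining shares: Orozco 41,025.25 → $41,025; Becker 200,256.04 → $200,250; Petrov 92,368.72 → $92,375.

Orozco: $41,025 | Becker: $200,250 | Okafor: $124,600 | Petrov: $92,375 | Quinlan: $87,450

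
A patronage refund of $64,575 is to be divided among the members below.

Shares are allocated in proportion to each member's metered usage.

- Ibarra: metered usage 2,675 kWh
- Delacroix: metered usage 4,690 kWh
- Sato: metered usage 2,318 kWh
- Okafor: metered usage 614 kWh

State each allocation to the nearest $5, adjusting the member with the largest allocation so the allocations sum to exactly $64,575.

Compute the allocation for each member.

Sum of metered usage: 10,297.
Unrounded shares: Ibarra 2,675/10,297 × $64,575 = 16,775.58; Delacroix 4,690/10,297 × $64,575 = 29,412.13; Sato 2,318/10,297 × $64,575 = 14,536.74; Okafor 614/10,297 × $64,575 = 3,850.54.
At nearest $5: Ibarra $16,775; Delacroix $29,410; Sato $14,535; Okafor $3,850. Sum = $64,570.
Difference $64,575 − $64,570 = +$5 applied to largest allocation (Delacroix): Delacroix becomes $29,415.

Ibarra: $16,775 · Delacroix: $29,415 · Sato: $14,535 · Okafor: $3,850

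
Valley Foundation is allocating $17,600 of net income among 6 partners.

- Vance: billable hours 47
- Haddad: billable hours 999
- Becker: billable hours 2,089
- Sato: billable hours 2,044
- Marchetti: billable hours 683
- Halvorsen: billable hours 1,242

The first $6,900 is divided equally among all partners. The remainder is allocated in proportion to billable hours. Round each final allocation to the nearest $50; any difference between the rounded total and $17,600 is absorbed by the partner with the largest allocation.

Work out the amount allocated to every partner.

Vance: $1,200; Haddad: $2,650; Becker: $4,300; Sato: $4,250; Marchetti: $2,200; Halvorsen: $3,000

Equal tier: $6,900 ÷ 6 = $1,150 apiece.
Remainder $10,700 by billable hours (total 7,104): Vance 70.79 → $50; Haddad 1,504.69 → $1,500; Becker 3,146.44 → $3,150; Sato 3,078.66 → $3,100; Marchetti 1,028.73 → $1,050; Halvorsen 1,870.69 → $1,850.
Totals: Vance $1,150 + $50 = $1,200; Haddad $1,150 + $1,500 = $2,650; Becker $1,150 + $3,150 = $4,300; Sato $1,150 + $3,100 = $4,250; Marchetti $1,150 + $1,050 = $2,200; Halvorsen $1,150 + $1,850 = $3,000.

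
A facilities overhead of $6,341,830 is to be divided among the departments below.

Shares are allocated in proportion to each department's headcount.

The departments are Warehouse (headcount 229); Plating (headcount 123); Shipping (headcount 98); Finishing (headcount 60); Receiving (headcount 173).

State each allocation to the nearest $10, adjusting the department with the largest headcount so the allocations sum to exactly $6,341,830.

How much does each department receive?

Combined headcount = 683.
Raw shares: Warehouse 229/683 × $6,341,830 = 2,126,323.67; Plating 123/683 × $6,341,830 = 1,142,086.52; Shipping 98/683 × $6,341,830 = 909,955.11; Finishing 60/683 × $6,341,830 = 557,115.37; Receiving 173/683 × $6,341,830 = 1,606,349.33.
After rounding ($10): Warehouse $2,126,320; Plating $1,142,090; Shipping $909,960; Finishing $557,120; Receiving $1,606,350. Sum = $6,341,840.
Difference $6,341,830 − $6,341,840 = −$10 applied to largest headcount (Warehouse): Warehouse becomes $2,126,310.

Warehouse: $2,126,310 · Plating: $1,142,090 · Shipping: $909,960 · Finishing: $557,120 · Receiving: $1,606,350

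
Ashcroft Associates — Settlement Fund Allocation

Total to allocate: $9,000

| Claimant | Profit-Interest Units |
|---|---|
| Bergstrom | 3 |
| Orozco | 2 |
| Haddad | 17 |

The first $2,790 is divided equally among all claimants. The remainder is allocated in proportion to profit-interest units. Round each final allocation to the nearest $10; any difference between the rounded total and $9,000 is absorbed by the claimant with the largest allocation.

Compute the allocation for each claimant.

First tranche $2,790 split equally: $930 each.
Remainder $6,210 by profit-interest units (total 22): Bergstrom 846.82 → $850; Orozco 564.55 → $560; Haddad 4,798.64 → $4,800.
Totals: Bergstrom $930 + $850 = $1,780; Orozco $930 + $560 = $1,490; Haddad $930 + $4,800 = $5,730.

Bergstrom: $1,780 | Orozco: $1,490 | Haddad: $5,730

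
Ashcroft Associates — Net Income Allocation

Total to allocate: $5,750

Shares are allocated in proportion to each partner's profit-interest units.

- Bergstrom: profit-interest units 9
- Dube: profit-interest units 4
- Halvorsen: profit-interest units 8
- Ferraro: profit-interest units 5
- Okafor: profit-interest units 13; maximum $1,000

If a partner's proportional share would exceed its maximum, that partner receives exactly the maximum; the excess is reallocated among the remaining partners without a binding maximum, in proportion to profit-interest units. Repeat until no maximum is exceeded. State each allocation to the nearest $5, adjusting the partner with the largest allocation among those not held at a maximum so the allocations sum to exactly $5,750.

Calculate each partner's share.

Combined profit-interest units = 39.
Pro-rata shares before constraints: Bergstrom 1,326.92; Dube 589.74; Halvorsen 1,179.49; Ferraro 737.18; Okafor 1,916.67.
Cap binds for Okafor ($1,000); remaining pool $4,750 reallocated over remaining profit-interest units 26.
Redistributed shares: Bergstrom 1,644.23 → $1,645; Dube 730.77 → $730; Halvorsen 1,461.54 → $1,460; Ferraro 913.46 → $915.

Bergstrom: $1,645; Dube: $730; Halvorsen: $1,460; Ferraro: $915; Okafor: $1,000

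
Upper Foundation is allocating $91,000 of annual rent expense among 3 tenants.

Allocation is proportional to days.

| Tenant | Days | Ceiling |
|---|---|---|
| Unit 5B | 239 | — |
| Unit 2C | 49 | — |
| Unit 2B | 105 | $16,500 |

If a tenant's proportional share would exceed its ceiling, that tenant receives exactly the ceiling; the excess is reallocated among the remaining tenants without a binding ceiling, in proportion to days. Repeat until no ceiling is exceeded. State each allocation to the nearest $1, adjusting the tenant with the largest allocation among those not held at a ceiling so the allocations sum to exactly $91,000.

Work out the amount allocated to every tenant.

Total days = 393.
Pro-rata shares before constraints: Unit 5B 55,340.97; Unit 2C 11,346.06; Unit 2B 24,312.98.
Cap binds for Unit 2B ($16,500); residual $74,500 reallocated over remaining days 288.
Remaining shares: Unit 5B 61,824.65 → $61,825; Unit 2C 12,675.35 → $12,675.

Unit 5B: $61,825 · Unit 2C: $12,675 · Unit 2B: $16,500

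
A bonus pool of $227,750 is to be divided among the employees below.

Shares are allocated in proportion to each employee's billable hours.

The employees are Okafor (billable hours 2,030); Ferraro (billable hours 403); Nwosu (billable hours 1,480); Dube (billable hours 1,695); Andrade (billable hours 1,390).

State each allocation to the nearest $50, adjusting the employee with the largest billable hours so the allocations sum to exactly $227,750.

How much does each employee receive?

Sum of billable hours: 6,998.
Proportional shares: Okafor 2,030/6,998 × $227,750 = 66,066.38; Ferraro 403/6,998 × $227,750 = 13,115.64; Nwosu 1,480/6,998 × $227,750 = 48,166.62; Dube 1,695/6,998 × $227,750 = 55,163.80; Andrade 1,390/6,998 × $227,750 = 45,237.57.
Rounded to nearest $50: Okafor $66,050; Ferraro $13,100; Nwosu $48,150; Dube $55,150; Andrade $45,250. Sum = $227,700.
Difference $227,750 − $227,700 = +$50 applied to largest billable hours (Okafor): Okafor becomes $66,100.

Okafor: $66,100 | Ferraro: $13,100 | Nwosu: $48,150 | Dube: $55,150 | Andrade: $45,250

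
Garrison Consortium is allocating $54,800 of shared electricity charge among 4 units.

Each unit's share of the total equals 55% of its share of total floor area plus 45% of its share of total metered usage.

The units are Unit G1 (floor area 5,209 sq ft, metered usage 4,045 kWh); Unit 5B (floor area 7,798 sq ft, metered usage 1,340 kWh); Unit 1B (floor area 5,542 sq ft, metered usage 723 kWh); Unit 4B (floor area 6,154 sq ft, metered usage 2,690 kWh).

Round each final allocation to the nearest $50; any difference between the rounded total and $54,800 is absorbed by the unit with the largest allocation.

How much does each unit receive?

Floor area total 24,703; metered usage total 8,798.
Combined weights (55% floor area + 45% metered usage): Unit G1 0.3229; Unit 5B 0.2422; Unit 1B 0.1604; Unit 4B 0.2746.
Unrounded shares: Unit G1 17,693.24; Unit 5B 13,270.20; Unit 1B 8,788.27; Unit 4B 15,048.29.
Rounded to nearest $50: Unit G1 $17,700; Unit 5B $13,250; Unit 1B $8,800; Unit 4B $15,050. Sum = $54,800.
Rounded total matches; no reconciliation needed.

Unit G1: $17,700 · Unit 5B: $13,250 · Unit 1B: $8,800 · Unit 4B: $15,050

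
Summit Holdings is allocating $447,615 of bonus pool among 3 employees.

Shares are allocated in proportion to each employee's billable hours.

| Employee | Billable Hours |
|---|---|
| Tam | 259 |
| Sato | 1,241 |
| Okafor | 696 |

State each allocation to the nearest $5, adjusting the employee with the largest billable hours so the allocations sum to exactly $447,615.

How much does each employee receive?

Sum of billable hours: 2,196.
Raw shares: Tam 259/2,196 × $447,615 = 52,792.48; Sato 1,241/2,196 × $447,615 = 252,955.47; Okafor 696/2,196 × $447,615 = 141,867.05.
After rounding ($5): Tam $52,790; Sato $252,955; Okafor $141,865. Sum = $447,610.
Difference $447,615 − $447,610 = +$5 applied to largest billable hours (Sato): Sato becomes $252,960.

Tam: $52,790 · Sato: $252,960 · Okafor: $141,865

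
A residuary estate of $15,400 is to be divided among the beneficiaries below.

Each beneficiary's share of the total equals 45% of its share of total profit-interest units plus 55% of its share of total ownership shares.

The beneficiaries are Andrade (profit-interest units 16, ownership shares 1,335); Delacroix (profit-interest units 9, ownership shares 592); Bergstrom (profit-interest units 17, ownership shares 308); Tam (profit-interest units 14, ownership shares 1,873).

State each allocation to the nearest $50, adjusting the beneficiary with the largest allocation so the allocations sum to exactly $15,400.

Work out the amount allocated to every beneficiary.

Totals — profit-interest units 56, ownership shares 4,108.
Combined weights (45% profit-interest units + 55% ownership shares): Andrade 0.3073; Delacroix 0.1516; Bergstrom 0.1778; Tam 0.3633.
Raw shares: Andrade 4,732.54; Delacroix 2,334.35; Bergstrom 2,738.79; Tam 5,594.31.
At nearest $50: Andrade $4,750; Delacroix $2,350; Bergstrom $2,750; Tam $5,600. Sum = $15,450.
Difference $15,400 − $15,450 = −$50 applied to largest allocation (Tam): Tam becomes $5,550.

Andrade: $4,750; Delacroix: $2,350; Bergstrom: $2,750; Tam: $5,550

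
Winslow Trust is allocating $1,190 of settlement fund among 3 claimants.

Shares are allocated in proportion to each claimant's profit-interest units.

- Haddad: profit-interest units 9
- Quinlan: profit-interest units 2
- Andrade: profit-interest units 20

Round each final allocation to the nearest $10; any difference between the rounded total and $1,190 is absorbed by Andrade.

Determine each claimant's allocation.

Total profit-interest units = 31.
Unrounded shares: Haddad 9/31 × $1,190 = 345.48; Quinlan 2/31 × $1,190 = 76.77; Andrade 20/31 × $1,190 = 767.74.
Rounded to nearest $10: Haddad $350; Quinlan $80; Andrade $770. Sum = $1,200.
Difference $1,190 − $1,200 = −$10 applied to Andrade: Andrade becomes $760.

Haddad: $350 | Quinlan: $80 | Andrade: $760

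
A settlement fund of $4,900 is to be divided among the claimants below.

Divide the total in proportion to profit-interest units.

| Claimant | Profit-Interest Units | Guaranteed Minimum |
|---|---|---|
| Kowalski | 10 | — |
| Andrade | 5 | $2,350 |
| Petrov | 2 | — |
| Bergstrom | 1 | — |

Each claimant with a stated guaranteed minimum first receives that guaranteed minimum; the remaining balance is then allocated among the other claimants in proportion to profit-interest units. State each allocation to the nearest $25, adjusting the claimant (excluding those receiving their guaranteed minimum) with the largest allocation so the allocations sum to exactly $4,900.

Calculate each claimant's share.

Fund the minimums — Andrade $2,350. Remaining pool $2,550.
Remaining pool split over remaining profit-interest units 13: Kowalski 1,961.54 → $1,950; Petrov 392.31 → $400; Bergstrom 196.15 → $200.

Kowalski: $1,950 · Andrade: $2,350 · Petrov: $400 · Bergstrom: $200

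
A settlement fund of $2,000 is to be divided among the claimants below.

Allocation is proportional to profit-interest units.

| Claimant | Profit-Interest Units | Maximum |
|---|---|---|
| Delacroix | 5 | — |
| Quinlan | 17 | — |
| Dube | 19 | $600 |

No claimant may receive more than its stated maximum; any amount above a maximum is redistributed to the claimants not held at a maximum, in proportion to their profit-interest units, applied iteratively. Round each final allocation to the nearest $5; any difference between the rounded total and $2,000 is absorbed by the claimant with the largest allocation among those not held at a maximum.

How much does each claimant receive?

Delacroix: $320; Quinlan: $1,080; Dube: $600

Combined profit-interest units = 41.
Pro-rata shares before constraints: Delacroix 243.90; Quinlan 829.27; Dube 926.83.
Held at cap: Dube ($600); residual $1,400 reallocated over remaining profit-interest units 22.
Redistributed shares: Delacroix 318.18 → $320; Quinlan 1,081.82 → $1,080.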